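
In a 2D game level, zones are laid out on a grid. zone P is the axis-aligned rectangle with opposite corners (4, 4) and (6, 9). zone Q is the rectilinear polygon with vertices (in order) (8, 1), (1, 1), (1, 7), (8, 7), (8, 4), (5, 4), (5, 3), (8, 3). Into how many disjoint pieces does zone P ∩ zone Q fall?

zone P ∩ zone Q is a single connected region.

1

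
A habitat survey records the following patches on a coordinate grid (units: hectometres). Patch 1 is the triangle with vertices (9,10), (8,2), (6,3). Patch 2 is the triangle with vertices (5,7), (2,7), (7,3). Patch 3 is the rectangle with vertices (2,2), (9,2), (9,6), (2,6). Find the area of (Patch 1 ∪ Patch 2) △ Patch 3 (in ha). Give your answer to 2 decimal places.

23.85

|Patch 1 ∪ Patch 2| = 14.2594.
|(Patch 1 ∪ Patch 2) ∩ Patch 3| = 9.2058.
|(Patch 1 ∪ Patch 2) △ Patch 3| = 14.2594 + 28 − 18.4117 = 23.85.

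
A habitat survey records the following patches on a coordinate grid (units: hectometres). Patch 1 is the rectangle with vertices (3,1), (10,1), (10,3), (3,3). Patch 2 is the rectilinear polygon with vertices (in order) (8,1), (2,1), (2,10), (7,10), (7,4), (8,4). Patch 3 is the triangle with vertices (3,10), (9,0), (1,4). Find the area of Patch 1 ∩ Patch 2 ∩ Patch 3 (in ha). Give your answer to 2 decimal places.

5.47

The intersection is the polygon with vertices (7.2,3), (8,1.667), (8,1), (7,1), (3,3).
By the shoelace formula its area is 5.47.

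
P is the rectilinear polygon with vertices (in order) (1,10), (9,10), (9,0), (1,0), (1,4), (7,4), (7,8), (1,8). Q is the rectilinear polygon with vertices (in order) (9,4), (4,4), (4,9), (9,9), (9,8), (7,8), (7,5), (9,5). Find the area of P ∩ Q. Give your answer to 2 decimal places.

7.00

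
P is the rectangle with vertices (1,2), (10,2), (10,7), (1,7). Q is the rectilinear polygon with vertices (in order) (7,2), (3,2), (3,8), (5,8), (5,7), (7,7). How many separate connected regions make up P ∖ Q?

2

P ∖ Q splits into 2 disjoint pieces (area 15, area 10).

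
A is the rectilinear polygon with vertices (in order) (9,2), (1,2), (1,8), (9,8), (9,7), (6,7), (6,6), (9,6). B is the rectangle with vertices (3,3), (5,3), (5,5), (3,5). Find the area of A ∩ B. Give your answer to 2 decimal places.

The intersection is the polygon with vertices (3,3), (3,5), (5,5), (5,3).
By the shoelace formula its area is 4.00.

4.00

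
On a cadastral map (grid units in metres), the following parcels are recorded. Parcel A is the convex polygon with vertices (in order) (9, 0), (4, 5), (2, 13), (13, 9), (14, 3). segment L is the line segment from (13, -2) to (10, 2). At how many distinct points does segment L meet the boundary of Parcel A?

The segment meets the boundary at (10.724,1.034).

1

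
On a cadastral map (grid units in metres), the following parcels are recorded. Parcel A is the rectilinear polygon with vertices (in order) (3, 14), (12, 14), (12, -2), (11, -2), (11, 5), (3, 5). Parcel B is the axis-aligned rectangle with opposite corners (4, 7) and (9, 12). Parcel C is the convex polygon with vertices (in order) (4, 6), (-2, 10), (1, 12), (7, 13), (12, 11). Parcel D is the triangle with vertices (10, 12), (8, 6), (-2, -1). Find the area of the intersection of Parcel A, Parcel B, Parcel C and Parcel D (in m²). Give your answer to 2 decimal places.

3.47

The intersection is the polygon with vertices (9,9.125), (5.6,7), (5.385,7), (9,10.917).
By the shoelace formula its area is 3.47.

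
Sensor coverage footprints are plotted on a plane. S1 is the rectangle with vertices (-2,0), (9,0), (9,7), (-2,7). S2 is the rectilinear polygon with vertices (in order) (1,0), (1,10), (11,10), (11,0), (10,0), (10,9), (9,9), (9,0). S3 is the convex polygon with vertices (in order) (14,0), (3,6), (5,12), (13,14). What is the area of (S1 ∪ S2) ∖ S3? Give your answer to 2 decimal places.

|S1 ∪ S2| = 112.
|(S1 ∪ S2) ∩ S3| = 40.2424.
|(S1 ∪ S2) ∖ S3| = 112 − 40.2424 = 71.76.

71.76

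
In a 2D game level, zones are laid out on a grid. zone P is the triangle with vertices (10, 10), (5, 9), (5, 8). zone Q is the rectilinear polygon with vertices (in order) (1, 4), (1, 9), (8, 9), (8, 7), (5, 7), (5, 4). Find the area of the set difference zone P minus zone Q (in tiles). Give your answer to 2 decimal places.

1.25

|zone P| = 2.5, |zone P∩zone Q| = 1.25.
|zone P ∖ zone Q| = |zone P| − |zone P∩zone Q| = 2.5 − 1.25 = 1.25.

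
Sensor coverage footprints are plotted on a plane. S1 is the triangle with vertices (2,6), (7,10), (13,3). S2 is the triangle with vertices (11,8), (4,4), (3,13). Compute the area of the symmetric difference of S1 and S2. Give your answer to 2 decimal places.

|S1| = 29.5, |S2| = 33.5, |S1∩S2| = 16.3992.
|S1 △ S2| = |S1| + |S2| − 2·|S1∩S2| = 29.5 + 33.5 − 32.7984 = 30.20.

30.20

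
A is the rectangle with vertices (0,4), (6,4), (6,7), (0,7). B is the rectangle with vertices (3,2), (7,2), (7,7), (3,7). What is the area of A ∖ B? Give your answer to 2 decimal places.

9.00

|A∩B|: x∈[3,6], y∈[4,7] → 3·3 = 9.
|A| = 18.
|A ∖ B| = |A| − |A∩B| = 18 − 9 = 9.00.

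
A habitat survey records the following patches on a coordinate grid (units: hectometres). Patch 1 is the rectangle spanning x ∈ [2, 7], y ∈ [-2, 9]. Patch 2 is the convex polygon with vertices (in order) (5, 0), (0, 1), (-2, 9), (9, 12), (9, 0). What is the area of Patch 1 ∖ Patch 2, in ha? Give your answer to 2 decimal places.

|Patch 1| = 55, |Patch 1∩Patch 2| = 44.1.
|Patch 1 ∖ Patch 2| = |Patch 1| − |Patch 1∩Patch 2| = 55 − 44.1 = 10.90.

10.90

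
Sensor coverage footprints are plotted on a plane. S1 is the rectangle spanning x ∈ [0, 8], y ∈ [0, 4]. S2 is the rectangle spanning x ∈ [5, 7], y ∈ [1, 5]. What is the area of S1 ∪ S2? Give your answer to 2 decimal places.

34.00

By inclusion–exclusion:
Individual areas: |S1| = 32, |S2| = 8.
|S1∩S2|: x∈[5,7], y∈[1,4] → 2·3 = 6.
|S1 ∪ S2| = 40 − 6 = 34.00.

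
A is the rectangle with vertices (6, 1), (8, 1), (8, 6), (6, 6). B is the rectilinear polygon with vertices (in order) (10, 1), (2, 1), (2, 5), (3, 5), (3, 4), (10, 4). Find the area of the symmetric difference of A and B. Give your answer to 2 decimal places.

|A| = 10, |B| = 25, |A∩B| = 6.
|A △ B| = |A| + |B| − 2·|A∩B| = 10 + 25 − 12 = 23.00.

23.00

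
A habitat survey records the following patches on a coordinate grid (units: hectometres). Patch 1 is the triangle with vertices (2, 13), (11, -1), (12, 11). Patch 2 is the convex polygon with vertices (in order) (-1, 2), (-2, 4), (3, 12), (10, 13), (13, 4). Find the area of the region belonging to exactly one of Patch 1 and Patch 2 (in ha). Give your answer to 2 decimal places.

69.73

|Patch 1| = 61, |Patch 2| = 108, |Patch 1∩Patch 2| = 49.6341.
|Patch 1 △ Patch 2| = |Patch 1| + |Patch 2| − 2·|Patch 1∩Patch 2| = 61 + 108 − 99.2682 = 69.73.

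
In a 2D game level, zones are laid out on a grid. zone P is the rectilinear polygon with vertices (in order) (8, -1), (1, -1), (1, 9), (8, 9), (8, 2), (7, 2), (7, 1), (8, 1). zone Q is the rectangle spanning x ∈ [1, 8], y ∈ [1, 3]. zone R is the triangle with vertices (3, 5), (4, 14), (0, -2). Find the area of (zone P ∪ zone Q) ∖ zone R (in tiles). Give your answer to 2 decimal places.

62.57

|zone P ∪ zone Q| = 70.
|(zone P ∪ zone Q) ∩ zone R| = 7.4306.
|(zone P ∪ zone Q) ∖ zone R| = 70 − 7.4306 = 62.57.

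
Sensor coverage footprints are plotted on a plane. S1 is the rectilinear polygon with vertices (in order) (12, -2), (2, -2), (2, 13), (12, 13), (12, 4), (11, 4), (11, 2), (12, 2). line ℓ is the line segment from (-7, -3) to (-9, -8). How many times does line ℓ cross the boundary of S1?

0

The segment lies entirely outside S1 and never meets its boundary.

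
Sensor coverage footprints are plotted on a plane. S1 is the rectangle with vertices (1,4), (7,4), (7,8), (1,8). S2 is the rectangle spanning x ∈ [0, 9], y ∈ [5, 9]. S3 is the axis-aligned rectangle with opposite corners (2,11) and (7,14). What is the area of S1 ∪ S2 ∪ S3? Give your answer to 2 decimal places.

By inclusion–exclusion:
Individual areas: |S1| = 24, |S2| = 36, |S3| = 15.
|S1∩S2|: x∈[1,7], y∈[5,8] → 6·3 = 18.
|S1∩S3| = 0 (no overlap).
|S2∩S3| = 0 (no overlap).
|S1∩S2∩S3| = 0.
|S1 ∪ S2 ∪ S3| = 75 − 18 + 0 = 57.00.

57.00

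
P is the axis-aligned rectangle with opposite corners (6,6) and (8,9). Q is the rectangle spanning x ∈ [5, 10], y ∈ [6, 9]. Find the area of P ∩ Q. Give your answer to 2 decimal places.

6.00

|P∩Q|: x∈[6,8], y∈[6,9] → 2·3 = 6.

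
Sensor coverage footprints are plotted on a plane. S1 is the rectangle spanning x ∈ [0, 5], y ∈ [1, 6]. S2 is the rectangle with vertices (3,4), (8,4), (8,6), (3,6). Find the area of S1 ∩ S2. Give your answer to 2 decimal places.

|S1∩S2|: x∈[3,5], y∈[4,6] → 2·2 = 4.

4.00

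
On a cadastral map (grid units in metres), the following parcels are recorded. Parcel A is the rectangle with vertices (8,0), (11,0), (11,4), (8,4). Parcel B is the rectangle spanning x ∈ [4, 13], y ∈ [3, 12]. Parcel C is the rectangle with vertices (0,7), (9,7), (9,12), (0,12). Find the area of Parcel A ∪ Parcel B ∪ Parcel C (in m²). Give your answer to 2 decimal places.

110.00

By inclusion–exclusion:
Individual areas: |Parcel A| = 12, |Parcel B| = 81, |Parcel C| = 45.
|Parcel A∩Parcel B|: x∈[8,11], y∈[3,4] → 3·1 = 3.
|Parcel A∩Parcel C| = 0 (no overlap).
|Parcel B∩Parcel C|: x∈[4,9], y∈[7,12] → 5·5 = 25.
|Parcel A∩Parcel B∩Parcel C| = 0.
|Parcel A ∪ Parcel B ∪ Parcel C| = 138 − 28 + 0 = 110.00.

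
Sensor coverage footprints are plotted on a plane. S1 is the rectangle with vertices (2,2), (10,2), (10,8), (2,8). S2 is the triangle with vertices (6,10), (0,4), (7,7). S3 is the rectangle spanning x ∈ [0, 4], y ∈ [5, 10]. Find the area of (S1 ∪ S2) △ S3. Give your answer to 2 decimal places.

|S1 ∪ S2| = 51.8095.
|(S1 ∪ S2) ∩ S3| = 6.5.
|(S1 ∪ S2) △ S3| = 51.8095 + 20 − 13 = 58.81.

58.81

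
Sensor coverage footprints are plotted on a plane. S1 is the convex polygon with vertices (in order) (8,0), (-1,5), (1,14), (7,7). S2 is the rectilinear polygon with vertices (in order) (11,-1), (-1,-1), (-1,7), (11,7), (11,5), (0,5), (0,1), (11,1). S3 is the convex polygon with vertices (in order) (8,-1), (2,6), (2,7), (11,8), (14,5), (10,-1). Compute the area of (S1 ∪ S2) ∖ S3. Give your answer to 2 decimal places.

60.25

|S1 ∪ S2| = 98.0524.
|(S1 ∪ S2) ∩ S3| = 37.8038.
|(S1 ∪ S2) ∖ S3| = 98.0524 − 37.8038 = 60.25.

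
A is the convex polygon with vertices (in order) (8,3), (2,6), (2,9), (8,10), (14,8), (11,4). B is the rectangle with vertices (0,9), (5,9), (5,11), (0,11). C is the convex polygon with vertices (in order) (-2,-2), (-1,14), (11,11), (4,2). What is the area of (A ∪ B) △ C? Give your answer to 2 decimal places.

|A ∪ B| = 64.75.
|(A ∪ B) ∩ C| = 36.9653.
|(A ∪ B) △ C| = 64.75 + 110.5 − 73.9306 = 101.32.

101.32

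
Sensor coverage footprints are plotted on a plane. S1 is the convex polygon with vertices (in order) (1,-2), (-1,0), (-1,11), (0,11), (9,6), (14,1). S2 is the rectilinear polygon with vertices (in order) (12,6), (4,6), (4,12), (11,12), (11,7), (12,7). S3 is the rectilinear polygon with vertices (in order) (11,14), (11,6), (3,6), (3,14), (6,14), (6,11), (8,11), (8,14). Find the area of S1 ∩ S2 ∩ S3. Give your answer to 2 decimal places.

The intersection is the polygon with vertices (4,6), (4,8.778), (9,6).
By the shoelace formula its area is 6.94.

6.94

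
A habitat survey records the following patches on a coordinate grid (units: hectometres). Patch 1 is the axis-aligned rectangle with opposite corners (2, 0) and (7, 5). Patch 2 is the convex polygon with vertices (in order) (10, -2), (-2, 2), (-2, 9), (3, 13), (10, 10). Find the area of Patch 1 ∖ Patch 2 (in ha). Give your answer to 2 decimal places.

0.67

|Patch 1| = 25, |Patch 1∩Patch 2| = 24.3333.
|Patch 1 ∖ Patch 2| = |Patch 1| − |Patch 1∩Patch 2| = 25 − 24.3333 = 0.67.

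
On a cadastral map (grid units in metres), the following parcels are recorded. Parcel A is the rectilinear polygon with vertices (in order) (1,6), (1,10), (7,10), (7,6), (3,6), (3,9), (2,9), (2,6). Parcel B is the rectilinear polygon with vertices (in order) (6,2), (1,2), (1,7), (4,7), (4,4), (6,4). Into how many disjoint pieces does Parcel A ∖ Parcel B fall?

Parcel A ∖ Parcel B is a single connected region.

1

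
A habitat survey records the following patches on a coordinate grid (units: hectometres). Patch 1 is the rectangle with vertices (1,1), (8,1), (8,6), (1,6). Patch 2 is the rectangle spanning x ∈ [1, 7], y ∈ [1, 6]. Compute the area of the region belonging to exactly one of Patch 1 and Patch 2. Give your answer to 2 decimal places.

|Patch 1∩Patch 2|: x∈[1,7], y∈[1,6] → 6·5 = 30.
|Patch 1 △ Patch 2| = |Patch 1| + |Patch 2| − 2·|Patch 1∩Patch 2| = 35 + 30 − 60 = 5.00.

5.00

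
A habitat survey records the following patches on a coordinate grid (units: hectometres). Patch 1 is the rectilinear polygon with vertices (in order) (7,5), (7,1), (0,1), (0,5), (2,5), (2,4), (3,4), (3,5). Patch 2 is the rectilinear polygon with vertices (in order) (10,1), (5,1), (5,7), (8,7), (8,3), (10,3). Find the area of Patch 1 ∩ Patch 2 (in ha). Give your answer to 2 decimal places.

8.00

The intersection is the polygon with vertices (7,1), (5,1), (5,5), (7,5).
By the shoelace formula its area is 8.00.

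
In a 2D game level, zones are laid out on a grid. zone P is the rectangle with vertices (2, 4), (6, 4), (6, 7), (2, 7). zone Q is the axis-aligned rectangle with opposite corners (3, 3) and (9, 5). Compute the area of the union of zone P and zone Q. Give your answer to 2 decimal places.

By inclusion–exclusion:
Individual areas: |zone P| = 12, |zone Q| = 12.
|zone P∩zone Q|: x∈[3,6], y∈[4,5] → 3·1 = 3.
|zone P ∪ zone Q| = 24 − 3 = 21.00.

21.00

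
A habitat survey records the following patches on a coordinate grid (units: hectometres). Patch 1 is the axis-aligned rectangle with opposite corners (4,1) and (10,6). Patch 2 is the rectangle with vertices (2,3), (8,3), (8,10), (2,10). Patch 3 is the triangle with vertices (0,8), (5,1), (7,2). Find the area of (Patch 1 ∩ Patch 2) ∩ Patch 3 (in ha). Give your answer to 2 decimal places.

The region (Patch 1 ∩ Patch 2) ∩ Patch 3 is the polygon with vertices (4,3), (4,4.571), (5.833,3).
By the shoelace formula its area is 1.44.

1.44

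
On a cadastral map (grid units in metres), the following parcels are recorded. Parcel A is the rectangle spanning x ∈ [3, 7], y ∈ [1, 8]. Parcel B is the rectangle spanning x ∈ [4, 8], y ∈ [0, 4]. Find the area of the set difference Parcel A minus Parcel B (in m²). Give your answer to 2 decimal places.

19.00

|Parcel A∩Parcel B|: x∈[4,7], y∈[1,4] → 3·3 = 9.
|Parcel A| = 28.
|Parcel A ∖ Parcel B| = |Parcel A| − |Parcel A∩Parcel B| = 28 − 9 = 19.00.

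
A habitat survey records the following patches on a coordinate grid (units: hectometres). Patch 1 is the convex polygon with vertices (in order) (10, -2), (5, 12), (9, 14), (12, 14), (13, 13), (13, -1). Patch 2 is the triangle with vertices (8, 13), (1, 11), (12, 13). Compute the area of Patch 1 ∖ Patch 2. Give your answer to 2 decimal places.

|Patch 1| = 87, |Patch 1∩Patch 2| = 3.1087.
|Patch 1 ∖ Patch 2| = |Patch 1| − |Patch 1∩Patch 2| = 87 − 3.1087 = 83.89.

83.89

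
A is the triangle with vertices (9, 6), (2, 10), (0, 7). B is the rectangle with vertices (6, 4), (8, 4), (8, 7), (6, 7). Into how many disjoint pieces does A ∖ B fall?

2

A ∖ B splits into 2 disjoint pieces (area 0.2302, area 12.875).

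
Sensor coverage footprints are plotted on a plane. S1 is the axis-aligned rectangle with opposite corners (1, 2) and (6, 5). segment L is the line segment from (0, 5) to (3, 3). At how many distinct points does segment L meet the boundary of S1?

The segment meets the boundary at (1,4.333).

1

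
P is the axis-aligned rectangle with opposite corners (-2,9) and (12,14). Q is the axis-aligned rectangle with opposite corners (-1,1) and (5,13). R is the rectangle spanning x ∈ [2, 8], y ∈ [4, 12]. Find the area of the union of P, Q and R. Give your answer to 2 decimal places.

133.00

By inclusion–exclusion:
Individual areas: |P| = 70, |Q| = 72, |R| = 48.
|P∩Q|: x∈[-1,5], y∈[9,13] → 6·4 = 24.
|P∩R|: x∈[2,8], y∈[9,12] → 6·3 = 18.
|Q∩R|: x∈[2,5], y∈[4,12] → 3·8 = 24.
|P∩Q∩R| = 9.
|P ∪ Q ∪ R| = 190 − 66 + 9 = 133.00.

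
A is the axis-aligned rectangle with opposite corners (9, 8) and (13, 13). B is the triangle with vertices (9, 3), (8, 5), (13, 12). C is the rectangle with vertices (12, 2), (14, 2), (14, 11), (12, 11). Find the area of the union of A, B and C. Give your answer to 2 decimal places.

By inclusion–exclusion:
Individual areas: |A| = 20, |B| = 8.5, |C| = 18.
|A∩B| = 2.1587.
|A∩C|: x∈[12,13], y∈[8,11] → 1·3 = 3.
|B∩C| = 0.2901.
|A∩B∩C| = 0.2901.
|A ∪ B ∪ C| = 46.5 − 5.4488 + 0.2901 = 41.34.

41.34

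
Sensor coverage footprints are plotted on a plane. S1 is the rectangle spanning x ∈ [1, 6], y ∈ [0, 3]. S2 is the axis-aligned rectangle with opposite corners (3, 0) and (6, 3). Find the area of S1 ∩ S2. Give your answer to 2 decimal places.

|S1∩S2|: x∈[3,6], y∈[0,3] → 3·3 = 9.

9.00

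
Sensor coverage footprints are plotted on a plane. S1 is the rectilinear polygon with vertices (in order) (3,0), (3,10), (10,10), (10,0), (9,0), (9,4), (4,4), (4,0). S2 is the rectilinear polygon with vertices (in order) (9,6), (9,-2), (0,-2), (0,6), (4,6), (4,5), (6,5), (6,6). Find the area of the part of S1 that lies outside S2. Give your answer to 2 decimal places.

36.00

|S1| = 50, |S1∩S2| = 14.
|S1 ∖ S2| = |S1| − |S1∩S2| = 50 − 14 = 36.00.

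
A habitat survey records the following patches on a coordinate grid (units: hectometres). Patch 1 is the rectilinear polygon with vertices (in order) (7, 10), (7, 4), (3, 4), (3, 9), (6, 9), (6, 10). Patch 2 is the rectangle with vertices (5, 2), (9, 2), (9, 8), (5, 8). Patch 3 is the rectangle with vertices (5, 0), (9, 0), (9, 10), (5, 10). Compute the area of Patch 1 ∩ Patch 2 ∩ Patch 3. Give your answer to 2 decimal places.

The intersection is the polygon with vertices (5,4), (5,8), (7,8), (7,4).
By the shoelace formula its area is 8.00.

8.00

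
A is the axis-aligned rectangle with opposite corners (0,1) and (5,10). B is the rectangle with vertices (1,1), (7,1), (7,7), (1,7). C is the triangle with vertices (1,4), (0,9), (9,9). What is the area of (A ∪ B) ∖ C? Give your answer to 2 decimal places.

39.30

|A ∪ B| = 57.
|(A ∪ B) ∩ C| = 17.7.
|(A ∪ B) ∖ C| = 57 − 17.7 = 39.30.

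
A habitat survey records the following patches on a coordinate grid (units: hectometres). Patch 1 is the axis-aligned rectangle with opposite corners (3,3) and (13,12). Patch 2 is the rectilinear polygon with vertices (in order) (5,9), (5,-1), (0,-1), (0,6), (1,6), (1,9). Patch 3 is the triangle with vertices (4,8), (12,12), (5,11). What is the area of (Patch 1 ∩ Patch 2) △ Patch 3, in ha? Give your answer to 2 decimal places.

|Patch 1 ∩ Patch 2| = 12.
|(Patch 1 ∩ Patch 2) ∩ Patch 3| = 0.5833.
|(Patch 1 ∩ Patch 2) △ Patch 3| = 12 + 10 − 1.1667 = 20.83.

20.83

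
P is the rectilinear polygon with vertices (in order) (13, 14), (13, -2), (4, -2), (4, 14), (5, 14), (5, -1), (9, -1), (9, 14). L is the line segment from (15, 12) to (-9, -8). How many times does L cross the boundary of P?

The segment meets the boundary at (4,2.833), (5,3.667), (9,7), (13,10.333).

4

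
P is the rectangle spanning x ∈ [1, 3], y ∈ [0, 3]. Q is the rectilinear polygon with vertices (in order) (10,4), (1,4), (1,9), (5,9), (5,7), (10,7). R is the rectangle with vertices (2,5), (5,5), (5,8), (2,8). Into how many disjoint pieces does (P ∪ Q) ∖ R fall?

2

(P ∪ Q) ∖ R splits into 2 disjoint pieces (area 6, area 26).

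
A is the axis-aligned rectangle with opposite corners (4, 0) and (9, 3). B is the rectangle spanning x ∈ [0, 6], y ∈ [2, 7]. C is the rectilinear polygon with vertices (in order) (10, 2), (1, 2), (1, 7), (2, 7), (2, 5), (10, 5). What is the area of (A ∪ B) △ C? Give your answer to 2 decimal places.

|A ∪ B| = 43.
|(A ∪ B) ∩ C| = 20.
|(A ∪ B) △ C| = 43 + 29 − 40 = 32.00.

32.00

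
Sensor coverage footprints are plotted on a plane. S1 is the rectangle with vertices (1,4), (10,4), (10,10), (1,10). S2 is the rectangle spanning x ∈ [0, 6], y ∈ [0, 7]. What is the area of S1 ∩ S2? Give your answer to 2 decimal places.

15.00

|S1∩S2|: x∈[1,6], y∈[4,7] → 5·3 = 15.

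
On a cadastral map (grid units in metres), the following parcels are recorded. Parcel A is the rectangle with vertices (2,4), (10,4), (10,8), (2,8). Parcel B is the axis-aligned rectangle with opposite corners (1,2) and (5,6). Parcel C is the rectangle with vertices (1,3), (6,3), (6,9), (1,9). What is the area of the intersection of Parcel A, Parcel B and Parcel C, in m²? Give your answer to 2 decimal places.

6.00

The intersection is the polygon with vertices (2,6), (5,6), (5,4), (2,4).
By the shoelace formula its area is 6.00.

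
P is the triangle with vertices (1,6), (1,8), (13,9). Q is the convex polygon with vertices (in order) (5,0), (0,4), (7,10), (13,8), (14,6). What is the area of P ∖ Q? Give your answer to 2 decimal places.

|P| = 12, |P∩Q| = 6.3504.
|P ∖ Q| = |P| − |P∩Q| = 12 − 6.3504 = 5.65.

5.65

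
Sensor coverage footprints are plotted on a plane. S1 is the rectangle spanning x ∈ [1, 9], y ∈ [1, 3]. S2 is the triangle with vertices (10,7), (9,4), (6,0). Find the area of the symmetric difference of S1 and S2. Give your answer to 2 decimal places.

|S1| = 16, |S2| = 2.5, |S1∩S2| = 0.7143.
|S1 △ S2| = |S1| + |S2| − 2·|S1∩S2| = 16 + 2.5 − 1.4286 = 17.07.

17.07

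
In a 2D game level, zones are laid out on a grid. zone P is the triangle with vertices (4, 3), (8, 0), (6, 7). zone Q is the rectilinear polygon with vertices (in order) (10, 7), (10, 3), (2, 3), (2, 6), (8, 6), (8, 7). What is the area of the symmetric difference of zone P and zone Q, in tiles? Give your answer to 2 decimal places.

25.21

|zone P| = 11, |zone Q| = 26, |zone P∩zone Q| = 5.8929.
|zone P △ zone Q| = |zone P| + |zone Q| − 2·|zone P∩zone Q| = 11 + 26 − 11.7857 = 25.21.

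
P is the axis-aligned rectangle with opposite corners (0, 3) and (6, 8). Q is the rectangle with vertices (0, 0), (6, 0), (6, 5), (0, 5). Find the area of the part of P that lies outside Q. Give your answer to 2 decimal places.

|P∩Q|: x∈[0,6], y∈[3,5] → 6·2 = 12.
|P| = 30.
|P ∖ Q| = |P| − |P∩Q| = 30 − 12 = 18.00.

18.00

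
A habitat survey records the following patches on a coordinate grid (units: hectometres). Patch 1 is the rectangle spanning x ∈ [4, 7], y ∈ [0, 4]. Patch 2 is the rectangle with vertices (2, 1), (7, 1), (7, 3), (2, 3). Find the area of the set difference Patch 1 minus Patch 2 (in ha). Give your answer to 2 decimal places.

6.00

|Patch 1∩Patch 2|: x∈[4,7], y∈[1,3] → 3·2 = 6.
|Patch 1| = 12.
|Patch 1 ∖ Patch 2| = |Patch 1| − |Patch 1∩Patch 2| = 12 − 6 = 6.00.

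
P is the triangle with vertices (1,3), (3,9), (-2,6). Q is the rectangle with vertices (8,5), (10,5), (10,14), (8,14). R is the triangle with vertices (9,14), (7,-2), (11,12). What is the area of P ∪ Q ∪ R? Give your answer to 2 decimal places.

36.25

By inclusion–exclusion:
Individual areas: |P| = 12, |Q| = 18, |R| = 18.
|P∩Q| = 0.
|P∩R| = 0.
|Q∩R| = 11.75.
|P∩Q∩R| = 0.
|P ∪ Q ∪ R| = 48 − 11.75 + 0 = 36.25.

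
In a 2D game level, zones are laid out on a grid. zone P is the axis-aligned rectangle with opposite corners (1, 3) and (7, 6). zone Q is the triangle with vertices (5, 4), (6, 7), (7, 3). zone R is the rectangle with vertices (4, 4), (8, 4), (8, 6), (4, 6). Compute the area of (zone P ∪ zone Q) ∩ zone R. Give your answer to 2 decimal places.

The region (zone P ∪ zone Q) ∩ zone R is the polygon with vertices (7,4), (4,4), (4,6), (5.667,6), (6.25,6), (7,6).
By the shoelace formula its area is 6.00.

6.00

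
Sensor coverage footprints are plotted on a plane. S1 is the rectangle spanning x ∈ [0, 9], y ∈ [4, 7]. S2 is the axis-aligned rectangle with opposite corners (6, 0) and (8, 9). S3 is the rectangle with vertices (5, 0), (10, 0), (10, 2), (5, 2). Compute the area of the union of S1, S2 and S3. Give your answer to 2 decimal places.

By inclusion–exclusion:
Individual areas: |S1| = 27, |S2| = 18, |S3| = 10.
|S1∩S2|: x∈[6,8], y∈[4,7] → 2·3 = 6.
|S1∩S3| = 0 (no overlap).
|S2∩S3|: x∈[6,8], y∈[0,2] → 2·2 = 4.
|S1∩S2∩S3| = 0.
|S1 ∪ S2 ∪ S3| = 55 − 10 + 0 = 45.00.

45.00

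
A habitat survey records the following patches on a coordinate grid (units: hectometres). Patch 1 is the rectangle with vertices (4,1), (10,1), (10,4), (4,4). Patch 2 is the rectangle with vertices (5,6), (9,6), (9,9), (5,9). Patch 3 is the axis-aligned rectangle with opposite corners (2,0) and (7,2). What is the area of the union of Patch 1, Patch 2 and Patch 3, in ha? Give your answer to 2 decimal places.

37.00

By inclusion–exclusion:
Individual areas: |Patch 1| = 18, |Patch 2| = 12, |Patch 3| = 10.
|Patch 1∩Patch 2| = 0 (no overlap).
|Patch 1∩Patch 3|: x∈[4,7], y∈[1,2] → 3·1 = 3.
|Patch 2∩Patch 3| = 0 (no overlap).
|Patch 1∩Patch 2∩Patch 3| = 0.
|Patch 1 ∪ Patch 2 ∪ Patch 3| = 40 − 3 + 0 = 37.00.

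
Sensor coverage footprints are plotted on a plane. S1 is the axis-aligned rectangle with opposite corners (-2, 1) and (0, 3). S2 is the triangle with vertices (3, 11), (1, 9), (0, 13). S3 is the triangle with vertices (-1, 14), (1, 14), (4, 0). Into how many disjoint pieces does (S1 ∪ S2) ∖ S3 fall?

2

(S1 ∪ S2) ∖ S3 splits into 2 disjoint pieces (area 4, area 1.4747).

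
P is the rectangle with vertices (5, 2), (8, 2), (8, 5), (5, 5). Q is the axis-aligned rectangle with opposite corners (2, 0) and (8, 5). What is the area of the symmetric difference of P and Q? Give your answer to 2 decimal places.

|P∩Q|: x∈[5,8], y∈[2,5] → 3·3 = 9.
|P △ Q| = |P| + |Q| − 2·|P∩Q| = 9 + 30 − 18 = 21.00.

21.00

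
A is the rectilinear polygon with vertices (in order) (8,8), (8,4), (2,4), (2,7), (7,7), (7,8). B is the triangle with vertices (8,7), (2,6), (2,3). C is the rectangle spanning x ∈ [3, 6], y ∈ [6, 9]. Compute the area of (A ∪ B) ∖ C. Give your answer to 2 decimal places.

16.75

|A ∪ B| = 19.75.
|(A ∪ B) ∩ C| = 3.
|(A ∪ B) ∖ C| = 19.75 − 3 = 16.75.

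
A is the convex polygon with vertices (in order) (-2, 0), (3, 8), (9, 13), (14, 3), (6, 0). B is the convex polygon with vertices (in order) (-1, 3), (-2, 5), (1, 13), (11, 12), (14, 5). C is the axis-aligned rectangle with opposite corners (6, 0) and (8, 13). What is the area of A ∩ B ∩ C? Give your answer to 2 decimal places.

The intersection is the polygon with vertices (8,12.167), (8,4.2), (6,3.933), (6,10.5).
By the shoelace formula its area is 14.53.

14.53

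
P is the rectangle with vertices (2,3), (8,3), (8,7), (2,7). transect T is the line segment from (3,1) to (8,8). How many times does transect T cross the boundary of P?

2

The segment meets the boundary at (7.286,7), (4.429,3).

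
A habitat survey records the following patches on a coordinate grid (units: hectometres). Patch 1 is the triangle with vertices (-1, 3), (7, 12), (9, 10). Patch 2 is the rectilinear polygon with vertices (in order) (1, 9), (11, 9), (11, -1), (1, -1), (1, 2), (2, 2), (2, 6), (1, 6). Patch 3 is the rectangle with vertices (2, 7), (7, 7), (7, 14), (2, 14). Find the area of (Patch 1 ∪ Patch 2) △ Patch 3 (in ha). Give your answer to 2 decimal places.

|Patch 1 ∪ Patch 2| = 105.1357.
|(Patch 1 ∪ Patch 2) ∩ Patch 3| = 14.
|(Patch 1 ∪ Patch 2) △ Patch 3| = 105.1357 + 35 − 28 = 112.14.

112.14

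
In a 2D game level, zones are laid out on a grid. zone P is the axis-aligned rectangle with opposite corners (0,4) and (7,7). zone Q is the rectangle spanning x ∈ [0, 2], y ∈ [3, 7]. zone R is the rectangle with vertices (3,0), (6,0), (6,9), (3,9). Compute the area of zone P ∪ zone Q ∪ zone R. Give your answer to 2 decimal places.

By inclusion–exclusion:
Individual areas: |zone P| = 21, |zone Q| = 8, |zone R| = 27.
|zone P∩zone Q|: x∈[0,2], y∈[4,7] → 2·3 = 6.
|zone P∩zone R|: x∈[3,6], y∈[4,7] → 3·3 = 9.
|zone Q∩zone R| = 0 (no overlap).
|zone P∩zone Q∩zone R| = 0.
|zone P ∪ zone Q ∪ zone R| = 56 − 15 + 0 = 41.00.

41.00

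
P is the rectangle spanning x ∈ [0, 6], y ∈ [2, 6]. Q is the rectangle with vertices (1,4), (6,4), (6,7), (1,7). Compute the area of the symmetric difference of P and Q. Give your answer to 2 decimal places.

|P∩Q|: x∈[1,6], y∈[4,6] → 5·2 = 10.
|P △ Q| = |P| + |Q| − 2·|P∩Q| = 24 + 15 − 20 = 19.00.

19.00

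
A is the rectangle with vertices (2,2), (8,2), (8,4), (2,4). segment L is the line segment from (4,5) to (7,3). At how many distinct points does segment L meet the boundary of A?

1

The segment meets the boundary at (5.5,4).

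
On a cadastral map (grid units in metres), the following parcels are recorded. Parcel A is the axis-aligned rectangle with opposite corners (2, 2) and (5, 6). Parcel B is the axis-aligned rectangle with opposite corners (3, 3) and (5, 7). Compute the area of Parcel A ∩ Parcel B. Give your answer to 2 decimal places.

6.00

|Parcel A∩Parcel B|: x∈[3,5], y∈[3,6] → 2·3 = 6.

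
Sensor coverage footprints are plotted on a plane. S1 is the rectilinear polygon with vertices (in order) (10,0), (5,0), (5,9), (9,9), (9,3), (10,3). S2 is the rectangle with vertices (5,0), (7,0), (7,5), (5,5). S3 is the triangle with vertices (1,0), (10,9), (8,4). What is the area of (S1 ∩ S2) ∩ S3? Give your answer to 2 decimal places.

The region (S1 ∩ S2) ∩ S3 is the polygon with vertices (5,4), (6,5), (7,5), (7,3.429), (5,2.286).
By the shoelace formula its area is 3.79.

3.79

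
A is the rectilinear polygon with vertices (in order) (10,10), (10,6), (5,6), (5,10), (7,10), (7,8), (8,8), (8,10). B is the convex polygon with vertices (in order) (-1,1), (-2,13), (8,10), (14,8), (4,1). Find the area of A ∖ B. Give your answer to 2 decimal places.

|A| = 18, |A∩B| = 17.3333.
|A ∖ B| = |A| − |A∩B| = 18 − 17.3333 = 0.67.

0.67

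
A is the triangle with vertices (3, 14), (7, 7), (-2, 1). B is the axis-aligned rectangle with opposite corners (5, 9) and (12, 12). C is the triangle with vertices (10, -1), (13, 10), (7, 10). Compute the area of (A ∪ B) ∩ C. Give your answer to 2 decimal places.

4.86

The region (A ∪ B) ∩ C is the polygon with vertices (12,9), (7.273,9), (7,10), (12,10).
By the shoelace formula its area is 4.86.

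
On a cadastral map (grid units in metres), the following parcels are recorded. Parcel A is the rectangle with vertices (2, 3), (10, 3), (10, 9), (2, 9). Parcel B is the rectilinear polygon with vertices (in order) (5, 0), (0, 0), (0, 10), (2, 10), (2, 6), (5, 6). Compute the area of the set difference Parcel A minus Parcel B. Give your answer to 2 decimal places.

|Parcel A| = 48, |Parcel A∩Parcel B| = 9.
|Parcel A ∖ Parcel B| = |Parcel A| − |Parcel A∩Parcel B| = 48 − 9 = 39.00.

39.00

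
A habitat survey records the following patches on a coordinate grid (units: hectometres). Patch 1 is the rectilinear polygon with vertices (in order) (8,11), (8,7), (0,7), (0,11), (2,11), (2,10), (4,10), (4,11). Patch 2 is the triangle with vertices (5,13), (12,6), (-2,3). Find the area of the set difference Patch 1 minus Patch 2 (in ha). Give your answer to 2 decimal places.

|Patch 1| = 30, |Patch 1∩Patch 2| = 21.95.
|Patch 1 ∖ Patch 2| = |Patch 1| − |Patch 1∩Patch 2| = 30 − 21.95 = 8.05.

8.05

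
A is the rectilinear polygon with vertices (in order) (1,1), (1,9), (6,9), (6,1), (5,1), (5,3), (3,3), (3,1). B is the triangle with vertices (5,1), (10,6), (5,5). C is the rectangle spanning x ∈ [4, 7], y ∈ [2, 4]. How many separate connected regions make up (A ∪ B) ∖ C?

(A ∪ B) ∖ C splits into 2 disjoint pieces (area 36.9, area 1).

2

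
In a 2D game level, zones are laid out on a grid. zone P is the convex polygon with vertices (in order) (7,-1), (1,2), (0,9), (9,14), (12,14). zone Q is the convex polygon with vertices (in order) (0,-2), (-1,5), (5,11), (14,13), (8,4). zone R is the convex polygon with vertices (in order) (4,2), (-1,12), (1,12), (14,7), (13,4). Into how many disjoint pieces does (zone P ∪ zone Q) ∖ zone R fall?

(zone P ∪ zone Q) ∖ zone R splits into 2 disjoint pieces (area 39.5118, area 31.529).

2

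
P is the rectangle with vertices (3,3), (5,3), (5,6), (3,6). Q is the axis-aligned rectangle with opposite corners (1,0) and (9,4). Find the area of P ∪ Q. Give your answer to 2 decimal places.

36.00

By inclusion–exclusion:
Individual areas: |P| = 6, |Q| = 32.
|P∩Q|: x∈[3,5], y∈[3,4] → 2·1 = 2.
|P ∪ Q| = 38 − 2 = 36.00.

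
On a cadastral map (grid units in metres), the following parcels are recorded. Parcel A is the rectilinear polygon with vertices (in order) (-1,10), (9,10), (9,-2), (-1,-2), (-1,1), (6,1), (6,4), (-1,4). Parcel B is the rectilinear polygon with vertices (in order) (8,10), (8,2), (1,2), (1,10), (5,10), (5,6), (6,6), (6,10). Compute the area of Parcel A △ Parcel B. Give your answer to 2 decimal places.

67.00

|Parcel A| = 99, |Parcel B| = 52, |Parcel A∩Parcel B| = 42.
|Parcel A △ Parcel B| = |Parcel A| + |Parcel B| − 2·|Parcel A∩Parcel B| = 99 + 52 − 84 = 67.00.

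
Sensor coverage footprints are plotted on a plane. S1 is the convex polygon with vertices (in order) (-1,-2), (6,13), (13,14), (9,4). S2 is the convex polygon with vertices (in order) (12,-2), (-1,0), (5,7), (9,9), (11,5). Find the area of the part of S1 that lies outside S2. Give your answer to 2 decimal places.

|S1| = 87, |S1∩S2| = 41.9467.
|S1 ∖ S2| = |S1| − |S1∩S2| = 87 − 41.9467 = 45.05.

45.05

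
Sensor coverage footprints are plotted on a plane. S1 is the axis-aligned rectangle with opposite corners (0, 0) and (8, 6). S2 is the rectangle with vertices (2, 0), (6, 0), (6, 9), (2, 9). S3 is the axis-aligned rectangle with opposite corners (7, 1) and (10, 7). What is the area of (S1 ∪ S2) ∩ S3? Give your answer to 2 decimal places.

5.00

The region (S1 ∪ S2) ∩ S3 is the polygon with vertices (8,1), (7,1), (7,6), (8,6).
By the shoelace formula its area is 5.00.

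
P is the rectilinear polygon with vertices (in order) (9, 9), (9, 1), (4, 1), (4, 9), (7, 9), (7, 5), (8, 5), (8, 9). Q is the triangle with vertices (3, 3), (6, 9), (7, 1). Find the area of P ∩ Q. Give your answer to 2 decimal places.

13.75

The intersection is the polygon with vertices (4,5), (6,9), (7,1), (4,2.5).
By the shoelace formula its area is 13.75.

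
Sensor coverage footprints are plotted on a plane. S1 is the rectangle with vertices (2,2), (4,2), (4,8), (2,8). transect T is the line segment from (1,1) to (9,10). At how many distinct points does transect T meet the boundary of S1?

The segment meets the boundary at (4,4.375), (2,2.125).

2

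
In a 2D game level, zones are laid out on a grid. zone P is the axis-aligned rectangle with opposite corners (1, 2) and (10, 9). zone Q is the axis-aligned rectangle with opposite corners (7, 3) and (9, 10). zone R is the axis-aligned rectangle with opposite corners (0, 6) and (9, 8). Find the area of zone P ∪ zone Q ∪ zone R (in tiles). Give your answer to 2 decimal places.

By inclusion–exclusion:
Individual areas: |zone P| = 63, |zone Q| = 14, |zone R| = 18.
|zone P∩zone Q|: x∈[7,9], y∈[3,9] → 2·6 = 12.
|zone P∩zone R|: x∈[1,9], y∈[6,8] → 8·2 = 16.
|zone Q∩zone R|: x∈[7,9], y∈[6,8] → 2·2 = 4.
|zone P∩zone Q∩zone R| = 4.
|zone P ∪ zone Q ∪ zone R| = 95 − 32 + 4 = 67.00.

67.00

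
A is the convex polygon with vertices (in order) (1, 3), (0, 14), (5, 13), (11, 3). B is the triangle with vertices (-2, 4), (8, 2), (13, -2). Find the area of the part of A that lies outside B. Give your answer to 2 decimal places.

76.59

|A| = 77, |A∩B| = 0.4074.
|A ∖ B| = |A| − |A∩B| = 77 − 0.4074 = 76.59.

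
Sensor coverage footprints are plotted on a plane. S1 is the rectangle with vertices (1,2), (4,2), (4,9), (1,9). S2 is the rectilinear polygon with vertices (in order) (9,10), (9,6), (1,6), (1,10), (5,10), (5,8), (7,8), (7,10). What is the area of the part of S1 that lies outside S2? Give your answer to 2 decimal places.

|S1| = 21, |S1∩S2| = 9.
|S1 ∖ S2| = |S1| − |S1∩S2| = 21 − 9 = 12.00.

12.00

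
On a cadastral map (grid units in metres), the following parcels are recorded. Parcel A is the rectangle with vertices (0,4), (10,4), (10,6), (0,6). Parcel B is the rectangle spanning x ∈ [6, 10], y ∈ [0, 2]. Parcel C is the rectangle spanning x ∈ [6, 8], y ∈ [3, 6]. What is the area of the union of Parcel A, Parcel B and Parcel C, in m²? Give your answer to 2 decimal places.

By inclusion–exclusion:
Individual areas: |Parcel A| = 20, |Parcel B| = 8, |Parcel C| = 6.
|Parcel A∩Parcel B| = 0 (no overlap).
|Parcel A∩Parcel C|: x∈[6,8], y∈[4,6] → 2·2 = 4.
|Parcel B∩Parcel C| = 0 (no overlap).
|Parcel A∩Parcel B∩Parcel C| = 0.
|Parcel A ∪ Parcel B ∪ Parcel C| = 34 − 4 + 0 = 30.00.

30.00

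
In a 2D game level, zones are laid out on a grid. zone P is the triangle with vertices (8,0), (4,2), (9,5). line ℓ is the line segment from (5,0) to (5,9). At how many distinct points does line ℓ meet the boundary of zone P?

2

The segment meets the boundary at (5,2.6), (5,1.5).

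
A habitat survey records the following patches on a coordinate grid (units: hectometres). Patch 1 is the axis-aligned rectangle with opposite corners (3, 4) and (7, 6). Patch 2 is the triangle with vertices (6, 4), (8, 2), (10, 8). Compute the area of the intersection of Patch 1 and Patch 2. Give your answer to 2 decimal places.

0.50

The intersection is the polygon with vertices (7,4), (6,4), (7,5).
By the shoelace formula its area is 0.50.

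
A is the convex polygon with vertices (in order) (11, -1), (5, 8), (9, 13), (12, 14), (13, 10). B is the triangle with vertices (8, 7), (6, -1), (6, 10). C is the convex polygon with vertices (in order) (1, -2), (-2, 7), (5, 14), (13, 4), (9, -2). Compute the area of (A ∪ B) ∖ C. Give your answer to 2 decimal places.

|A ∪ B| = 69.7159.
|(A ∪ B) ∩ C| = 41.5159.
|(A ∪ B) ∖ C| = 69.7159 − 41.5159 = 28.20.

28.20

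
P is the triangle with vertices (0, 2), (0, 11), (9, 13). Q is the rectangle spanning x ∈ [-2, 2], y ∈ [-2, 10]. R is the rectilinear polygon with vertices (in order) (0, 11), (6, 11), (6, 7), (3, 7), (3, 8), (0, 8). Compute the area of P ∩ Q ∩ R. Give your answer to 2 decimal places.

4.00

The intersection is the polygon with vertices (2,10), (2,8), (0,8), (0,10).
By the shoelace formula its area is 4.00.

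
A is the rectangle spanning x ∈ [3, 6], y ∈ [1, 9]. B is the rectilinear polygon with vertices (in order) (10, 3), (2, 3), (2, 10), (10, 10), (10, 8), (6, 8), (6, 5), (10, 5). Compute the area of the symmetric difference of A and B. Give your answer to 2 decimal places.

32.00

|A| = 24, |B| = 44, |A∩B| = 18.
|A △ B| = |A| + |B| − 2·|A∩B| = 24 + 44 − 36 = 32.00.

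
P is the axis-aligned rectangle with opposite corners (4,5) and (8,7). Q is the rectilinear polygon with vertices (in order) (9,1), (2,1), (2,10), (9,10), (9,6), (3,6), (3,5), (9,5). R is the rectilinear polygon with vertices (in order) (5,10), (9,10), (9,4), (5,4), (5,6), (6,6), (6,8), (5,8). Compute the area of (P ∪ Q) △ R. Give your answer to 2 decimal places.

|P ∪ Q| = 61.
|(P ∪ Q) ∩ R| = 21.
|(P ∪ Q) △ R| = 61 + 22 − 42 = 41.00.

41.00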